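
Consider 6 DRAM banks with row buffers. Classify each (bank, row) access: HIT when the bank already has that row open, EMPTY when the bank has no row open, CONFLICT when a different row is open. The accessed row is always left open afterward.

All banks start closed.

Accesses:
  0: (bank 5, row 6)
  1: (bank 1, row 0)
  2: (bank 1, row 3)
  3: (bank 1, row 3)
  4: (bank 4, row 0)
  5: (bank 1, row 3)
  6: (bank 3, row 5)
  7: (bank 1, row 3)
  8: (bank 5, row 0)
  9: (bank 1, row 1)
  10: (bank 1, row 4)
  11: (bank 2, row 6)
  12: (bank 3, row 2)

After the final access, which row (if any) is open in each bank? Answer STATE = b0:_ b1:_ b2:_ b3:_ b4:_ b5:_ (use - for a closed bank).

STATE = b0:- b1:4 b2:6 b3:2 b4:0 b5:0

  [0] b5 r6: no row ⇒ E
  [1] b1 r0: no row ⇒ E
  [2] b1 r3: had r0 ⇒ C
  [3] b1 r3: had r3 ⇒ H
  [4] b4 r0: no row ⇒ E
  [5] b1 r3: had r3 ⇒ H
  [6] b3 r5: no row ⇒ E
  [7] b1 r3: had r3 ⇒ H
  [8] b5 r0: had r6 ⇒ C
  [9] b1 r1: had r3 ⇒ C
  [10] b1 r4: had r1 ⇒ C
  [11] b2 r6: no row ⇒ E
  [12] b3 r2: had r5 ⇒ C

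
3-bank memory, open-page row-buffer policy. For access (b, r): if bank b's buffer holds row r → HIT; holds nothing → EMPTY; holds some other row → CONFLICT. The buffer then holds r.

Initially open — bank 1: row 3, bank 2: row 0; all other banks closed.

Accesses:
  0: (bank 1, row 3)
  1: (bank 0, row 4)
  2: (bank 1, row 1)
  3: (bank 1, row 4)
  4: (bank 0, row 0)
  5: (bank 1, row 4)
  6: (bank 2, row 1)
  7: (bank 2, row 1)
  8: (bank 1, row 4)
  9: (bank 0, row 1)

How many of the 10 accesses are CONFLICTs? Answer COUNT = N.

COUNT = 5

step 0: bank1 3->3 [HIT]
step 1: bank0 None->4 [EMPTY]
step 2: bank1 3->1 [CONFLICT]
step 3: bank1 1->4 [CONFLICT]
step 4: bank0 4->0 [CONFLICT]
step 5: bank1 4->4 [HIT]
step 6: bank2 0->1 [CONFLICT]
step 7: bank2 1->1 [HIT]
step 8: bank1 4->4 [HIT]
step 9: bank0 0->1 [CONFLICT]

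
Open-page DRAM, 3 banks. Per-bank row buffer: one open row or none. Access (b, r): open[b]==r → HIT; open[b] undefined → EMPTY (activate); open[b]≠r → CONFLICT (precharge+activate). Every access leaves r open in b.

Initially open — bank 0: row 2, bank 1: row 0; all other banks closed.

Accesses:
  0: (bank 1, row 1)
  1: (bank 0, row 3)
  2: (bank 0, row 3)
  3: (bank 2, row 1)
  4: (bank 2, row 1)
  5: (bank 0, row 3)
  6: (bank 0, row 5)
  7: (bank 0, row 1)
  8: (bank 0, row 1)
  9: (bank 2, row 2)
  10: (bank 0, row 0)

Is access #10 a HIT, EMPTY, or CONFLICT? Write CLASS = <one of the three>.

  [0] b1 r1: had r0 ⇒ C
  [1] b0 r3: had r2 ⇒ C
  [2] b0 r3: had r3 ⇒ H
  [3] b2 r1: no row ⇒ E
  [4] b2 r1: had r1 ⇒ H
  [5] b0 r3: had r3 ⇒ H
  [6] b0 r5: had r3 ⇒ C
  [7] b0 r1: had r5 ⇒ C
  [8] b0 r1: had r1 ⇒ H
  [9] b2 r2: had r1 ⇒ C
  [10] b0 r0: had r1 ⇒ C

CLASS = CONFLICT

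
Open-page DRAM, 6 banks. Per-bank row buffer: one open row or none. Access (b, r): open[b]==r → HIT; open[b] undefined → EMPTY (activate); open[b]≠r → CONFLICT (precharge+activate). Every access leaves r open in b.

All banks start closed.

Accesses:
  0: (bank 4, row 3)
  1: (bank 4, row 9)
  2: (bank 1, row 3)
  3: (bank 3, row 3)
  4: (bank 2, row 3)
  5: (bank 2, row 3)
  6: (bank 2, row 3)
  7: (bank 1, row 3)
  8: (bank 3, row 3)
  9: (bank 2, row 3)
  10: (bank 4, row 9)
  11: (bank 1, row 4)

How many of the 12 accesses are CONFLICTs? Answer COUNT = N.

COUNT = 2

0: bank 4 row 3 — prev None → EMPTY
1: bank 4 row 9 — prev 3 → CONFLICT
2: bank 1 row 3 — prev None → EMPTY
3: bank 3 row 3 — prev None → EMPTY
4: bank 2 row 3 — prev None → EMPTY
5: bank 2 row 3 — prev 3 → HIT
6: bank 2 row 3 — prev 3 → HIT
7: bank 1 row 3 — prev 3 → HIT
8: bank 3 row 3 — prev 3 → HIT
9: bank 2 row 3 — prev 3 → HIT
10: bank 4 row 9 — prev 9 → HIT
11: bank 1 row 4 — prev 3 → CONFLICT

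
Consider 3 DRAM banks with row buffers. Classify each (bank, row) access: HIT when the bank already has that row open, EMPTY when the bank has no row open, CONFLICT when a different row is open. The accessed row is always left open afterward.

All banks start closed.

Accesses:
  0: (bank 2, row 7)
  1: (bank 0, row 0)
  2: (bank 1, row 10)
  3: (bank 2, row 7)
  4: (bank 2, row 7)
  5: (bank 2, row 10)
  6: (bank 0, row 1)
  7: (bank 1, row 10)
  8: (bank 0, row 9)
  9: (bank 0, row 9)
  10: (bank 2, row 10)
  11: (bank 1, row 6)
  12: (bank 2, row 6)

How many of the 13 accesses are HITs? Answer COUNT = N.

  [0] b2 r7: no row ⇒ E
  [1] b0 r0: no row ⇒ E
  [2] b1 r10: no row ⇒ E
  [3] b2 r7: had r7 ⇒ H
  [4] b2 r7: had r7 ⇒ H
  [5] b2 r10: had r7 ⇒ C
  [6] b0 r1: had r0 ⇒ C
  [7] b1 r10: had r10 ⇒ H
  [8] b0 r9: had r1 ⇒ C
  [9] b0 r9: had r9 ⇒ H
  [10] b2 r10: had r10 ⇒ H
  [11] b1 r6: had r10 ⇒ C
  [12] b2 r6: had r10 ⇒ C

COUNT = 5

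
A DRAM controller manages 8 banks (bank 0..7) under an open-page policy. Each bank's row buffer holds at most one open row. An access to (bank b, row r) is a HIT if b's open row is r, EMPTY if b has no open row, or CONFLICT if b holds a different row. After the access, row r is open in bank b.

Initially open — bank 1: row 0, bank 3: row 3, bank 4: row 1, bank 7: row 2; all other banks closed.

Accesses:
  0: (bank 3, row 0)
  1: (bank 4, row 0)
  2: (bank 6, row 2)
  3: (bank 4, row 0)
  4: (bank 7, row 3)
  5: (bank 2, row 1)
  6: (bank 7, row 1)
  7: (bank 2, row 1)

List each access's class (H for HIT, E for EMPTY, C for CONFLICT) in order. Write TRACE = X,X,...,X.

  [0] b3 r0: had r3 ⇒ C
  [1] b4 r0: had r1 ⇒ C
  [2] b6 r2: no row ⇒ E
  [3] b4 r0: had r0 ⇒ H
  [4] b7 r3: had r2 ⇒ C
  [5] b2 r1: no row ⇒ E
  [6] b7 r1: had r3 ⇒ C
  [7] b2 r1: had r1 ⇒ H

TRACE = C,C,E,H,C,E,C,H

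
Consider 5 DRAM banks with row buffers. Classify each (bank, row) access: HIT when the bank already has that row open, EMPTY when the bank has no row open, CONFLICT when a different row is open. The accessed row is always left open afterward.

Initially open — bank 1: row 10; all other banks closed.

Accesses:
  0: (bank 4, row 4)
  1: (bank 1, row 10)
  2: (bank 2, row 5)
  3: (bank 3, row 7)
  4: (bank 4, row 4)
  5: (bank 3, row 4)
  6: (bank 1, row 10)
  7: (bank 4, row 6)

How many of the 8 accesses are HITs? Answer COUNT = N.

  [0] b4 r4: no row ⇒ E
  [1] b1 r10: had r10 ⇒ H
  [2] b2 r5: no row ⇒ E
  [3] b3 r7: no row ⇒ E
  [4] b4 r4: had r4 ⇒ H
  [5] b3 r4: had r7 ⇒ C
  [6] b1 r10: had r10 ⇒ H
  [7] b4 r6: had r4 ⇒ C

COUNT = 3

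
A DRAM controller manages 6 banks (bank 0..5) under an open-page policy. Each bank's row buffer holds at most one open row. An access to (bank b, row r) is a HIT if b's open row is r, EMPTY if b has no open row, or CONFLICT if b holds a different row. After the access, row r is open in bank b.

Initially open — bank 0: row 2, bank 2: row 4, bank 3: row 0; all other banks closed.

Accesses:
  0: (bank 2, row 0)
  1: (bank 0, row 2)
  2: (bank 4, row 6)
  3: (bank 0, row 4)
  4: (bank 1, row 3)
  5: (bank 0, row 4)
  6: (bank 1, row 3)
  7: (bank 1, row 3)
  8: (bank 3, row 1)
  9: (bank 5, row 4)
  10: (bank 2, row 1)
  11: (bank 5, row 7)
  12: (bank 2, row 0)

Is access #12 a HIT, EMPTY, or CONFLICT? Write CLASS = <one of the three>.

0: bank 2 row 0 — prev 4 → CONFLICT
1: bank 0 row 2 — prev 2 → HIT
2: bank 4 row 6 — prev None → EMPTY
3: bank 0 row 4 — prev 2 → CONFLICT
4: bank 1 row 3 — prev None → EMPTY
5: bank 0 row 4 — prev 4 → HIT
6: bank 1 row 3 — prev 3 → HIT
7: bank 1 row 3 — prev 3 → HIT
8: bank 3 row 1 — prev 0 → CONFLICT
9: bank 5 row 4 — prev None → EMPTY
10: bank 2 row 1 — prev 0 → CONFLICT
11: bank 5 row 7 — prev 4 → CONFLICT
12: bank 2 row 0 — prev 1 → CONFLICT

CLASS = CONFLICT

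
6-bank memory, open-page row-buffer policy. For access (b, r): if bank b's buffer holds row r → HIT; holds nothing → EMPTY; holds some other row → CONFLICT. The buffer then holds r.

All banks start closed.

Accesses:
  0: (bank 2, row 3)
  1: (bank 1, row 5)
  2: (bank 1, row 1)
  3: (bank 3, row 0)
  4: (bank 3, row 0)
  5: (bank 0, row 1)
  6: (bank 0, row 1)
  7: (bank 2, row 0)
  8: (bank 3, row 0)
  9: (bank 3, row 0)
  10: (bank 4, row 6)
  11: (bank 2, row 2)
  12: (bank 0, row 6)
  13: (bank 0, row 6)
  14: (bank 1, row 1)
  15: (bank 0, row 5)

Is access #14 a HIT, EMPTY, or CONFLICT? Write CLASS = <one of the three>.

CLASS = HIT

  [0] b2 r3: no row ⇒ E
  [1] b1 r5: no row ⇒ E
  [2] b1 r1: had r5 ⇒ C
  [3] b3 r0: no row ⇒ E
  [4] b3 r0: had r0 ⇒ H
  [5] b0 r1: no row ⇒ E
  [6] b0 r1: had r1 ⇒ H
  [7] b2 r0: had r3 ⇒ C
  [8] b3 r0: had r0 ⇒ H
  [9] b3 r0: had r0 ⇒ H
  [10] b4 r6: no row ⇒ E
  [11] b2 r2: had r0 ⇒ C
  [12] b0 r6: had r1 ⇒ C
  [13] b0 r6: had r6 ⇒ H
  [14] b1 r1: had r1 ⇒ H
  [15] b0 r5: had r6 ⇒ C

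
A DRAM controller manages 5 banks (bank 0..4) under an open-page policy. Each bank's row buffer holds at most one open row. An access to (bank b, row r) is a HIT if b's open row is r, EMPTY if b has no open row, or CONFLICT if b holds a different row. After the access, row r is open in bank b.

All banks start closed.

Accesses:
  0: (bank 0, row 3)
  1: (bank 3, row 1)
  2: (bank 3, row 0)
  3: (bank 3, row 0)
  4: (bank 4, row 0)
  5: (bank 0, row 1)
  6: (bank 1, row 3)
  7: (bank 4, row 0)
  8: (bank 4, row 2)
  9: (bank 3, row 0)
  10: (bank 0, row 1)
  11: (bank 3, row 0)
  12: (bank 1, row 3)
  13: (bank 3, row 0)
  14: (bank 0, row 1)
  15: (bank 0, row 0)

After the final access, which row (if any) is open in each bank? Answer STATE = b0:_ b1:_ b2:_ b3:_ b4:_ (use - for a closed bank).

step 0: bank0 None->3 [EMPTY]
step 1: bank3 None->1 [EMPTY]
step 2: bank3 1->0 [CONFLICT]
step 3: bank3 0->0 [HIT]
step 4: bank4 None->0 [EMPTY]
step 5: bank0 3->1 [CONFLICT]
step 6: bank1 None->3 [EMPTY]
step 7: bank4 0->0 [HIT]
step 8: bank4 0->2 [CONFLICT]
step 9: bank3 0->0 [HIT]
step 10: bank0 1->1 [HIT]
step 11: bank3 0->0 [HIT]
step 12: bank1 3->3 [HIT]
step 13: bank3 0->0 [HIT]
step 14: bank0 1->1 [HIT]
step 15: bank0 1->0 [CONFLICT]

STATE = b0:0 b1:3 b2:- b3:0 b4:2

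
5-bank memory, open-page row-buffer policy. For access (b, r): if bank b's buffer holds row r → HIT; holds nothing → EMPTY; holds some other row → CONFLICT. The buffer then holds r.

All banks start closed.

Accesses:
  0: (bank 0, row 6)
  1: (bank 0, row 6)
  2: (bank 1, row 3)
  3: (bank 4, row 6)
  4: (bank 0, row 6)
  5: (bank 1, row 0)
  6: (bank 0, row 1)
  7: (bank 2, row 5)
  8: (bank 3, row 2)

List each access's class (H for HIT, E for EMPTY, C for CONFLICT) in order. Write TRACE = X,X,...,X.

0: bank 0 row 6 — prev None → EMPTY
1: bank 0 row 6 — prev 6 → HIT
2: bank 1 row 3 — prev None → EMPTY
3: bank 4 row 6 — prev None → EMPTY
4: bank 0 row 6 — prev 6 → HIT
5: bank 1 row 0 — prev 3 → CONFLICT
6: bank 0 row 1 — prev 6 → CONFLICT
7: bank 2 row 5 — prev None → EMPTY
8: bank 3 row 2 — prev None → EMPTY

TRACE = E,H,E,E,H,C,C,E,E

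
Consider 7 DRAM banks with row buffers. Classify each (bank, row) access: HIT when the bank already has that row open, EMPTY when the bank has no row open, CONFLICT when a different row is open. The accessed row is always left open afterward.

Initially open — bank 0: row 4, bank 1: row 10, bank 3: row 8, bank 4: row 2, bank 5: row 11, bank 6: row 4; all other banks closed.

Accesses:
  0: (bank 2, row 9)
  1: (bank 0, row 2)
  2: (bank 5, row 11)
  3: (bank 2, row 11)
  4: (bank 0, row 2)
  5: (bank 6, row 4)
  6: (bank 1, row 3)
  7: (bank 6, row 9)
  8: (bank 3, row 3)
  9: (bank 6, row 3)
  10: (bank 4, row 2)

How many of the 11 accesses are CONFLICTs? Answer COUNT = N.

COUNT = 6

#0 (2,9) E
#1 (0,2) C  (was 4)
#2 (5,11) H  (was 11)
#3 (2,11) C  (was 9)
#4 (0,2) H  (was 2)
#5 (6,4) H  (was 4)
#6 (1,3) C  (was 10)
#7 (6,9) C  (was 4)
#8 (3,3) C  (was 8)
#9 (6,3) C  (was 9)
#10 (4,2) H  (was 2)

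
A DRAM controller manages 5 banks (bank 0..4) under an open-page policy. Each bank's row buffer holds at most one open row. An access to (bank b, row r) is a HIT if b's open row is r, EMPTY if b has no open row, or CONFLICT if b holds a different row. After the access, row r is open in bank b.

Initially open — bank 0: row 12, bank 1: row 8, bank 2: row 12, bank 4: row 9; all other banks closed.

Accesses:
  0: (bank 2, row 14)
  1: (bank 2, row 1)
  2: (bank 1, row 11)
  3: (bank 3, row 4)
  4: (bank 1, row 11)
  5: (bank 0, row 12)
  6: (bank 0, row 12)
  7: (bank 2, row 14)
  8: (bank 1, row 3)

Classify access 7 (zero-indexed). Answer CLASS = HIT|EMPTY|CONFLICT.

  [0] b2 r14: had r12 ⇒ C
  [1] b2 r1: had r14 ⇒ C
  [2] b1 r11: had r8 ⇒ C
  [3] b3 r4: no row ⇒ E
  [4] b1 r11: had r11 ⇒ H
  [5] b0 r12: had r12 ⇒ H
  [6] b0 r12: had r12 ⇒ H
  [7] b2 r14: had r1 ⇒ C
  [8] b1 r3: had r11 ⇒ C

CLASS = CONFLICT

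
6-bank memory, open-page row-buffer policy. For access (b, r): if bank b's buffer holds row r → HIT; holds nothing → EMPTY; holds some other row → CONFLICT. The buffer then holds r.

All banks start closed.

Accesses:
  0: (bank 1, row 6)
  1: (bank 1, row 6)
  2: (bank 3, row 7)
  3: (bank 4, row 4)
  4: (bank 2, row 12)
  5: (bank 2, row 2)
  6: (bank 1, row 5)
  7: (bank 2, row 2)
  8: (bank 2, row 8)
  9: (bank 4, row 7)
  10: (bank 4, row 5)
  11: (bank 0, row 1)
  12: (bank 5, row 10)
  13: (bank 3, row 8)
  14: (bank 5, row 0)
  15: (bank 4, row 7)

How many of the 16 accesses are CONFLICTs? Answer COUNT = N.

COUNT = 8

step 0: bank1 None->6 [EMPTY]
step 1: bank1 6->6 [HIT]
step 2: bank3 None->7 [EMPTY]
step 3: bank4 None->4 [EMPTY]
step 4: bank2 None->12 [EMPTY]
step 5: bank2 12->2 [CONFLICT]
step 6: bank1 6->5 [CONFLICT]
step 7: bank2 2->2 [HIT]
step 8: bank2 2->8 [CONFLICT]
step 9: bank4 4->7 [CONFLICT]
step 10: bank4 7->5 [CONFLICT]
step 11: bank0 None->1 [EMPTY]
step 12: bank5 None->10 [EMPTY]
step 13: bank3 7->8 [CONFLICT]
step 14: bank5 10->0 [CONFLICT]
step 15: bank4 5->7 [CONFLICT]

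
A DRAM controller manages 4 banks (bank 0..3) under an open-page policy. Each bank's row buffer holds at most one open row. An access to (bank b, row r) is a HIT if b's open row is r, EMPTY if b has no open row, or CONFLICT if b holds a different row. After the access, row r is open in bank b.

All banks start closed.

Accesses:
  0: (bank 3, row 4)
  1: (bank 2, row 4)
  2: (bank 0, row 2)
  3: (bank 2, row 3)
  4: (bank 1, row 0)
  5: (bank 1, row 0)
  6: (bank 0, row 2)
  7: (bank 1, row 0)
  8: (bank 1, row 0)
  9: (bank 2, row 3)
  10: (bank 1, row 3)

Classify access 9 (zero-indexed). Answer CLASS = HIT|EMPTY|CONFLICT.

  [0] b3 r4: no row ⇒ E
  [1] b2 r4: no row ⇒ E
  [2] b0 r2: no row ⇒ E
  [3] b2 r3: had r4 ⇒ C
  [4] b1 r0: no row ⇒ E
  [5] b1 r0: had r0 ⇒ H
  [6] b0 r2: had r2 ⇒ H
  [7] b1 r0: had r0 ⇒ H
  [8] b1 r0: had r0 ⇒ H
  [9] b2 r3: had r3 ⇒ H
  [10] b1 r3: had r0 ⇒ C

CLASS = HIT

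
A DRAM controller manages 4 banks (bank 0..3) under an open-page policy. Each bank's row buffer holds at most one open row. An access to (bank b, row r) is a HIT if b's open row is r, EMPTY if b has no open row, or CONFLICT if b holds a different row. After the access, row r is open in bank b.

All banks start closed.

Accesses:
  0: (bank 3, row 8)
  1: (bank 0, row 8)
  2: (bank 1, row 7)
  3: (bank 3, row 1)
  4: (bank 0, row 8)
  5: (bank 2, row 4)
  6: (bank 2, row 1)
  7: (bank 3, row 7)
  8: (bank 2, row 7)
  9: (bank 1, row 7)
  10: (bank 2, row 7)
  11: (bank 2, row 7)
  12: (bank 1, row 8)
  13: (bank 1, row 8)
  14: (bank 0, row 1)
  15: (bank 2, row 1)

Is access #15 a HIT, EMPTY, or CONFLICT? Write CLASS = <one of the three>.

CLASS = CONFLICT

#0 (3,8) E
#1 (0,8) E
#2 (1,7) E
#3 (3,1) C  (was 8)
#4 (0,8) H  (was 8)
#5 (2,4) E
#6 (2,1) C  (was 4)
#7 (3,7) C  (was 1)
#8 (2,7) C  (was 1)
#9 (1,7) H  (was 7)
#10 (2,7) H  (was 7)
#11 (2,7) H  (was 7)
#12 (1,8) C  (was 7)
#13 (1,8) H  (was 8)
#14 (0,1) C  (was 8)
#15 (2,1) C  (was 7)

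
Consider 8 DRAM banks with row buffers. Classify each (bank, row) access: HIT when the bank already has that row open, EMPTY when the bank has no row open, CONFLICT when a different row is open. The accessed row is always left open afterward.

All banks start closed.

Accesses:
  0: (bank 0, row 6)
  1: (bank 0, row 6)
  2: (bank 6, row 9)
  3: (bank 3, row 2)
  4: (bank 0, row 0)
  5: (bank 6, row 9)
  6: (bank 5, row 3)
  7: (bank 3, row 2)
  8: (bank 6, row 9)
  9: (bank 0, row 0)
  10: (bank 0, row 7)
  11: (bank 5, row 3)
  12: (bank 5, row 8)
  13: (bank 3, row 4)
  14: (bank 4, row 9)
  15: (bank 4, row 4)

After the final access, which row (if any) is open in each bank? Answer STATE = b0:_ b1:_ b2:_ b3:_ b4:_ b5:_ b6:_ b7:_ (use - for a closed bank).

step 0: bank0 None->6 [EMPTY]
step 1: bank0 6->6 [HIT]
step 2: bank6 None->9 [EMPTY]
step 3: bank3 None->2 [EMPTY]
step 4: bank0 6->0 [CONFLICT]
step 5: bank6 9->9 [HIT]
step 6: bank5 None->3 [EMPTY]
step 7: bank3 2->2 [HIT]
step 8: bank6 9->9 [HIT]
step 9: bank0 0->0 [HIT]
step 10: bank0 0->7 [CONFLICT]
step 11: bank5 3->3 [HIT]
step 12: bank5 3->8 [CONFLICT]
step 13: bank3 2->4 [CONFLICT]
step 14: bank4 None->9 [EMPTY]
step 15: bank4 9->4 [CONFLICT]

STATE = b0:7 b1:- b2:- b3:4 b4:4 b5:8 b6:9 b7:-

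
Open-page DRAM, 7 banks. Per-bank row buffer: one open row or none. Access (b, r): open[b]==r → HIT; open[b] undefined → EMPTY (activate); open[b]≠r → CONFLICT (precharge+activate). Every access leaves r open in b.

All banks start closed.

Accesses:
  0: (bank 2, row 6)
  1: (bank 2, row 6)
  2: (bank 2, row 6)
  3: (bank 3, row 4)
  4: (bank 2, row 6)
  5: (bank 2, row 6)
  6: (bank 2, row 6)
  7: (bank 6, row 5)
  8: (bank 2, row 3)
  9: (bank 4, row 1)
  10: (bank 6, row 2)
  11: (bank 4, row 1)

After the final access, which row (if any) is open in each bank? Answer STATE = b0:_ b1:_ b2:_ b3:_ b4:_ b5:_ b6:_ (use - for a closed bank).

  [0] b2 r6: no row ⇒ E
  [1] b2 r6: had r6 ⇒ H
  [2] b2 r6: had r6 ⇒ H
  [3] b3 r4: no row ⇒ E
  [4] b2 r6: had r6 ⇒ H
  [5] b2 r6: had r6 ⇒ H
  [6] b2 r6: had r6 ⇒ H
  [7] b6 r5: no row ⇒ E
  [8] b2 r3: had r6 ⇒ C
  [9] b4 r1: no row ⇒ E
  [10] b6 r2: had r5 ⇒ C
  [11] b4 r1: had r1 ⇒ H

STATE = b0:- b1:- b2:3 b3:4 b4:1 b5:- b6:2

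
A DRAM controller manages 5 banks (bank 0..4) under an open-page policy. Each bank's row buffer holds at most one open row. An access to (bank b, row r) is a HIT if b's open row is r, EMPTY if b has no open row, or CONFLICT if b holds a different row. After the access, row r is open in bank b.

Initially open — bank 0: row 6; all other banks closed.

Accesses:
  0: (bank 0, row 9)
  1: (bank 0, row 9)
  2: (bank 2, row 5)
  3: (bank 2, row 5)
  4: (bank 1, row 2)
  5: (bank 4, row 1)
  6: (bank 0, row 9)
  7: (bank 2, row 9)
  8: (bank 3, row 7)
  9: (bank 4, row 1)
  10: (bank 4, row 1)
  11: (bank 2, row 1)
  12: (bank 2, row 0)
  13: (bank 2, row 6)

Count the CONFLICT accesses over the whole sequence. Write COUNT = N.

COUNT = 5

step 0: bank0 6->9 [CONFLICT]
step 1: bank0 9->9 [HIT]
step 2: bank2 None->5 [EMPTY]
step 3: bank2 5->5 [HIT]
step 4: bank1 None->2 [EMPTY]
step 5: bank4 None->1 [EMPTY]
step 6: bank0 9->9 [HIT]
step 7: bank2 5->9 [CONFLICT]
step 8: bank3 None->7 [EMPTY]
step 9: bank4 1->1 [HIT]
step 10: bank4 1->1 [HIT]
step 11: bank2 9->1 [CONFLICT]
step 12: bank2 1->0 [CONFLICT]
step 13: bank2 0->6 [CONFLICT]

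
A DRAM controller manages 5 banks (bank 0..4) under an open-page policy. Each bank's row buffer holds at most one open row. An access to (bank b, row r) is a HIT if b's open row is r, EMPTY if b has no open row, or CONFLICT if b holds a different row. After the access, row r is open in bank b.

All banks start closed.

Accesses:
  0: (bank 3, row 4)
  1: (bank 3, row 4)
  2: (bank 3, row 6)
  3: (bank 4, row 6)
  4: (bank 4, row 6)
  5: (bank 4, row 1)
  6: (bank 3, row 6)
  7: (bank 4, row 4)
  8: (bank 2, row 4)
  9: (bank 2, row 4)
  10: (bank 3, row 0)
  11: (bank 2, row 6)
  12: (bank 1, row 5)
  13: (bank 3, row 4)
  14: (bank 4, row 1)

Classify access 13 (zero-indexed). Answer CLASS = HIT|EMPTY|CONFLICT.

CLASS = CONFLICT

step 0: bank3 None->4 [EMPTY]
step 1: bank3 4->4 [HIT]
step 2: bank3 4->6 [CONFLICT]
step 3: bank4 None->6 [EMPTY]
step 4: bank4 6->6 [HIT]
step 5: bank4 6->1 [CONFLICT]
step 6: bank3 6->6 [HIT]
step 7: bank4 1->4 [CONFLICT]
step 8: bank2 None->4 [EMPTY]
step 9: bank2 4->4 [HIT]
step 10: bank3 6->0 [CONFLICT]
step 11: bank2 4->6 [CONFLICT]
step 12: bank1 None->5 [EMPTY]
step 13: bank3 0->4 [CONFLICT]
step 14: bank4 4->1 [CONFLICT]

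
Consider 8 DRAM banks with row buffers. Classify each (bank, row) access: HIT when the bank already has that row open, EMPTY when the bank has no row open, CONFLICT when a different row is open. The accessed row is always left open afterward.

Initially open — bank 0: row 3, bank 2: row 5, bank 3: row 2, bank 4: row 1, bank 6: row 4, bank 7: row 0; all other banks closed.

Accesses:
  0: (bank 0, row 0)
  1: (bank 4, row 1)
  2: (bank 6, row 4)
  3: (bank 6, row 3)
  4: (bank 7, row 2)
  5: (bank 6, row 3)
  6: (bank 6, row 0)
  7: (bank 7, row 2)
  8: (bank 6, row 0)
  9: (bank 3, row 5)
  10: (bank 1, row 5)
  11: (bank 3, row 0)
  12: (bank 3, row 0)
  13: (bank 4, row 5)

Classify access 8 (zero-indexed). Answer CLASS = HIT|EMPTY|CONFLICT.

#0 (0,0) C  (was 3)
#1 (4,1) H  (was 1)
#2 (6,4) H  (was 4)
#3 (6,3) C  (was 4)
#4 (7,2) C  (was 0)
#5 (6,3) H  (was 3)
#6 (6,0) C  (was 3)
#7 (7,2) H  (was 2)
#8 (6,0) H  (was 0)
#9 (3,5) C  (was 2)
#10 (1,5) E
#11 (3,0) C  (was 5)
#12 (3,0) H  (was 0)
#13 (4,5) C  (was 1)

CLASS = HIT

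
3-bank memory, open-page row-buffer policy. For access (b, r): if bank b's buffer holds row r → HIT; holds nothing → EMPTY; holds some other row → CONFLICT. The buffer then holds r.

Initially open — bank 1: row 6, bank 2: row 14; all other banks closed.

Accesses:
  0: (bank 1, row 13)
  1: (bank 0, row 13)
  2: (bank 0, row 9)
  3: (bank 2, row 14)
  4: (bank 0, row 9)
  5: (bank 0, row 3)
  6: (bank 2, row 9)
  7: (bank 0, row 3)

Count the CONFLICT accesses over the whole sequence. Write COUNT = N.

0: bank 1 row 13 — prev 6 → CONFLICT
1: bank 0 row 13 — prev None → EMPTY
2: bank 0 row 9 — prev 13 → CONFLICT
3: bank 2 row 14 — prev 14 → HIT
4: bank 0 row 9 — prev 9 → HIT
5: bank 0 row 3 — prev 9 → CONFLICT
6: bank 2 row 9 — prev 14 → CONFLICT
7: bank 0 row 3 — prev 3 → HIT

COUNT = 4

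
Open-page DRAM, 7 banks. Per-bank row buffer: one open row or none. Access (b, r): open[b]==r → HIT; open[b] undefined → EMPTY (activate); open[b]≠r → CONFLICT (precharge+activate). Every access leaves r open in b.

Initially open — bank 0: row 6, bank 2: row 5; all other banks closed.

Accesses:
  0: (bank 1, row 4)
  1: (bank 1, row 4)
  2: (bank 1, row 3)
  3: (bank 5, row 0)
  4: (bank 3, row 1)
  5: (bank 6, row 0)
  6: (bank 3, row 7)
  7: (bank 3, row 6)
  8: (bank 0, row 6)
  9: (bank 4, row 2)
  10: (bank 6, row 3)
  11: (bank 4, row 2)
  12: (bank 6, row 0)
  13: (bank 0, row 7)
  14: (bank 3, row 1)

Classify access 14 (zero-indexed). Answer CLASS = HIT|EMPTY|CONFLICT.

CLASS = CONFLICT

  [0] b1 r4: no row ⇒ E
  [1] b1 r4: had r4 ⇒ H
  [2] b1 r3: had r4 ⇒ C
  [3] b5 r0: no row ⇒ E
  [4] b3 r1: no row ⇒ E
  [5] b6 r0: no row ⇒ E
  [6] b3 r7: had r1 ⇒ C
  [7] b3 r6: had r7 ⇒ C
  [8] b0 r6: had r6 ⇒ H
  [9] b4 r2: no row ⇒ E
  [10] b6 r3: had r0 ⇒ C
  [11] b4 r2: had r2 ⇒ H
  [12] b6 r0: had r3 ⇒ C
  [13] b0 r7: had r6 ⇒ C
  [14] b3 r1: had r6 ⇒ C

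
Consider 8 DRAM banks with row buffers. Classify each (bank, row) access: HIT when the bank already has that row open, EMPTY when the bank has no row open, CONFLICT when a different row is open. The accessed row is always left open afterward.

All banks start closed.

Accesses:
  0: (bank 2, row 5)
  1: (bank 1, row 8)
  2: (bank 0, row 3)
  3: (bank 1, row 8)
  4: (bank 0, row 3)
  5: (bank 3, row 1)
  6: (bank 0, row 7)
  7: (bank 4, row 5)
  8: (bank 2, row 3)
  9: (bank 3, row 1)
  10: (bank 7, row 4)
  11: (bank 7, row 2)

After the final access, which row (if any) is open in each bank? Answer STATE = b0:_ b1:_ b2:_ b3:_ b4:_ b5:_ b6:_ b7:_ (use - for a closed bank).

step 0: bank2 None->5 [EMPTY]
step 1: bank1 None->8 [EMPTY]
step 2: bank0 None->3 [EMPTY]
step 3: bank1 8->8 [HIT]
step 4: bank0 3->3 [HIT]
step 5: bank3 None->1 [EMPTY]
step 6: bank0 3->7 [CONFLICT]
step 7: bank4 None->5 [EMPTY]
step 8: bank2 5->3 [CONFLICT]
step 9: bank3 1->1 [HIT]
step 10: bank7 None->4 [EMPTY]
step 11: bank7 4->2 [CONFLICT]

STATE = b0:7 b1:8 b2:3 b3:1 b4:5 b5:- b6:- b7:2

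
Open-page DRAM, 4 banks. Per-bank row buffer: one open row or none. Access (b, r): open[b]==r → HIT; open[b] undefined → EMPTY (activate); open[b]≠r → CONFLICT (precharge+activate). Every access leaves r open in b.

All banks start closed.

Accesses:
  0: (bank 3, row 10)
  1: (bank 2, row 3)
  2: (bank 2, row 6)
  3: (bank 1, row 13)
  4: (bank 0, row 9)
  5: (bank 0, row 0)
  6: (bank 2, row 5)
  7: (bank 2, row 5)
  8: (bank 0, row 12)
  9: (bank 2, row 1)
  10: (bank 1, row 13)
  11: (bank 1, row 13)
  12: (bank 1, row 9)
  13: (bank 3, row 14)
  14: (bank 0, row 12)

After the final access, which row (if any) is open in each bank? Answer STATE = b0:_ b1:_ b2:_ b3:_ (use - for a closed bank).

0: bank 3 row 10 — prev None → EMPTY
1: bank 2 row 3 — prev None → EMPTY
2: bank 2 row 6 — prev 3 → CONFLICT
3: bank 1 row 13 — prev None → EMPTY
4: bank 0 row 9 — prev None → EMPTY
5: bank 0 row 0 — prev 9 → CONFLICT
6: bank 2 row 5 — prev 6 → CONFLICT
7: bank 2 row 5 — prev 5 → HIT
8: bank 0 row 12 — prev 0 → CONFLICT
9: bank 2 row 1 — prev 5 → CONFLICT
10: bank 1 row 13 — prev 13 → HIT
11: bank 1 row 13 — prev 13 → HIT
12: bank 1 row 9 — prev 13 → CONFLICT
13: bank 3 row 14 — prev 10 → CONFLICT
14: bank 0 row 12 — prev 12 → HIT

STATE = b0:12 b1:9 b2:1 b3:14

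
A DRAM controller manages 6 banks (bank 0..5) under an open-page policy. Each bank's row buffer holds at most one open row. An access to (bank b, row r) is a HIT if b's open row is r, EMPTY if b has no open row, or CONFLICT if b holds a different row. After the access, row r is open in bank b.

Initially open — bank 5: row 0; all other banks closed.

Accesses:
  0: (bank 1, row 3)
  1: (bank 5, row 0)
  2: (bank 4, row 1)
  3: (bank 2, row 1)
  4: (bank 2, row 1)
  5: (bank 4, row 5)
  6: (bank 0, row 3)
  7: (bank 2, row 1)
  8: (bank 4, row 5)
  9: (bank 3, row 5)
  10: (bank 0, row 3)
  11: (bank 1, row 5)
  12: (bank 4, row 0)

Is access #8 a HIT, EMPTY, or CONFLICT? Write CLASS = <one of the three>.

CLASS = HIT

step 0: bank1 None->3 [EMPTY]
step 1: bank5 0->0 [HIT]
step 2: bank4 None->1 [EMPTY]
step 3: bank2 None->1 [EMPTY]
step 4: bank2 1->1 [HIT]
step 5: bank4 1->5 [CONFLICT]
step 6: bank0 None->3 [EMPTY]
step 7: bank2 1->1 [HIT]
step 8: bank4 5->5 [HIT]
step 9: bank3 None->5 [EMPTY]
step 10: bank0 3->3 [HIT]
step 11: bank1 3->5 [CONFLICT]
step 12: bank4 5->0 [CONFLICT]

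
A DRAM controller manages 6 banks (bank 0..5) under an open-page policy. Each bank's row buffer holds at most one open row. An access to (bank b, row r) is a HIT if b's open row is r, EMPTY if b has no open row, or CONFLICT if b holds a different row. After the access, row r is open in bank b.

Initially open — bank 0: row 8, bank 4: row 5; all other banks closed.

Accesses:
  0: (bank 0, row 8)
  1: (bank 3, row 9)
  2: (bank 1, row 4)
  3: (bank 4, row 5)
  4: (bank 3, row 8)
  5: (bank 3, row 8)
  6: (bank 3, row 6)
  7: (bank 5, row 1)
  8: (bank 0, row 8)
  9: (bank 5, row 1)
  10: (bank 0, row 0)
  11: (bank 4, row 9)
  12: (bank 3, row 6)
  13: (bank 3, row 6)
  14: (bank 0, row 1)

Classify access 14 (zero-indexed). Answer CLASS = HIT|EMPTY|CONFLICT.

CLASS = CONFLICT

#0 (0,8) H  (was 8)
#1 (3,9) E
#2 (1,4) E
#3 (4,5) H  (was 5)
#4 (3,8) C  (was 9)
#5 (3,8) H  (was 8)
#6 (3,6) C  (was 8)
#7 (5,1) E
#8 (0,8) H  (was 8)
#9 (5,1) H  (was 1)
#10 (0,0) C  (was 8)
#11 (4,9) C  (was 5)
#12 (3,6) H  (was 6)
#13 (3,6) H  (was 6)
#14 (0,1) C  (was 0)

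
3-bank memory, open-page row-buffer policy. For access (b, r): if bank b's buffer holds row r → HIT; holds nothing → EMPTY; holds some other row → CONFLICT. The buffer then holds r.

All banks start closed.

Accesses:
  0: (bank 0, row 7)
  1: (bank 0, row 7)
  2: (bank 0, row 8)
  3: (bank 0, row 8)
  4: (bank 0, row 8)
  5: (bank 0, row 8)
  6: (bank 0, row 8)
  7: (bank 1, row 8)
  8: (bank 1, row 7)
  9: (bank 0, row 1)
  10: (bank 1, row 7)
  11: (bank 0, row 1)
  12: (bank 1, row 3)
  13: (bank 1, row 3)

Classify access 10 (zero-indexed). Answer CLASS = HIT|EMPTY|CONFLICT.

0: bank 0 row 7 — prev None → EMPTY
1: bank 0 row 7 — prev 7 → HIT
2: bank 0 row 8 — prev 7 → CONFLICT
3: bank 0 row 8 — prev 8 → HIT
4: bank 0 row 8 — prev 8 → HIT
5: bank 0 row 8 — prev 8 → HIT
6: bank 0 row 8 — prev 8 → HIT
7: bank 1 row 8 — prev None → EMPTY
8: bank 1 row 7 — prev 8 → CONFLICT
9: bank 0 row 1 — prev 8 → CONFLICT
10: bank 1 row 7 — prev 7 → HIT
11: bank 0 row 1 — prev 1 → HIT
12: bank 1 row 3 — prev 7 → CONFLICT
13: bank 1 row 3 — prev 3 → HIT

CLASS = HIT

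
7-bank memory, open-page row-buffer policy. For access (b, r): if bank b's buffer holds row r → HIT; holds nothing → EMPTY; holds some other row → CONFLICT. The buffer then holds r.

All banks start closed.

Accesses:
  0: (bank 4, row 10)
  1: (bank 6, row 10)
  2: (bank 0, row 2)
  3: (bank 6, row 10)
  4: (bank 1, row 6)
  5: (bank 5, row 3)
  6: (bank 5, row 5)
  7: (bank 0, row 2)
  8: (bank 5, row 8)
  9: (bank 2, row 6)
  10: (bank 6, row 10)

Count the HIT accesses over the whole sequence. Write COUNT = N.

  [0] b4 r10: no row ⇒ E
  [1] b6 r10: no row ⇒ E
  [2] b0 r2: no row ⇒ E
  [3] b6 r10: had r10 ⇒ H
  [4] b1 r6: no row ⇒ E
  [5] b5 r3: no row ⇒ E
  [6] b5 r5: had r3 ⇒ C
  [7] b0 r2: had r2 ⇒ H
  [8] b5 r8: had r5 ⇒ C
  [9] b2 r6: no row ⇒ E
  [10] b6 r10: had r10 ⇒ H

COUNT = 3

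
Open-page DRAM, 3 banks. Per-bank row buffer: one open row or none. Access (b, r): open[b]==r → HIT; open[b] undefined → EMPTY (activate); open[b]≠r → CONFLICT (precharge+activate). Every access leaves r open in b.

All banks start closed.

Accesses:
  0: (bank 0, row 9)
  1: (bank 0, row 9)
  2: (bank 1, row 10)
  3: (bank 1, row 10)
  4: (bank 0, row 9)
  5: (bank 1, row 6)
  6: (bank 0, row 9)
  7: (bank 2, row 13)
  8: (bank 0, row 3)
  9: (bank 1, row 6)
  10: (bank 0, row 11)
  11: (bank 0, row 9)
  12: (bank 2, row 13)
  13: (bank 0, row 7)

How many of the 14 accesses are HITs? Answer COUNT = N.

COUNT = 6

  [0] b0 r9: no row ⇒ E
  [1] b0 r9: had r9 ⇒ H
  [2] b1 r10: no row ⇒ E
  [3] b1 r10: had r10 ⇒ H
  [4] b0 r9: had r9 ⇒ H
  [5] b1 r6: had r10 ⇒ C
  [6] b0 r9: had r9 ⇒ H
  [7] b2 r13: no row ⇒ E
  [8] b0 r3: had r9 ⇒ C
  [9] b1 r6: had r6 ⇒ H
  [10] b0 r11: had r3 ⇒ C
  [11] b0 r9: had r11 ⇒ C
  [12] b2 r13: had r13 ⇒ H
  [13] b0 r7: had r9 ⇒ C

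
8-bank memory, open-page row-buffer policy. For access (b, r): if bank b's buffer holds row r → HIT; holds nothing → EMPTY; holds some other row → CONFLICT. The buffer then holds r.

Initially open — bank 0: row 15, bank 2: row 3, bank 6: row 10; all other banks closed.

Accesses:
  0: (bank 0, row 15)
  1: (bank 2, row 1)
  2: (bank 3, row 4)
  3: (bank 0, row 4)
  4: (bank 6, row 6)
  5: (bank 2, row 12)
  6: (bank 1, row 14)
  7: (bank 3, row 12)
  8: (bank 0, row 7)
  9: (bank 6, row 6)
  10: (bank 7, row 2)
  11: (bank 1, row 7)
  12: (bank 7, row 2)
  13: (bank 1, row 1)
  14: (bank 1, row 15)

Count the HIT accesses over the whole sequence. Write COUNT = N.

0: bank 0 row 15 — prev 15 → HIT
1: bank 2 row 1 — prev 3 → CONFLICT
2: bank 3 row 4 — prev None → EMPTY
3: bank 0 row 4 — prev 15 → CONFLICT
4: bank 6 row 6 — prev 10 → CONFLICT
5: bank 2 row 12 — prev 1 → CONFLICT
6: bank 1 row 14 — prev None → EMPTY
7: bank 3 row 12 — prev 4 → CONFLICT
8: bank 0 row 7 — prev 4 → CONFLICT
9: bank 6 row 6 — prev 6 → HIT
10: bank 7 row 2 — prev None → EMPTY
11: bank 1 row 7 — prev 14 → CONFLICT
12: bank 7 row 2 — prev 2 → HIT
13: bank 1 row 1 — prev 7 → CONFLICT
14: bank 1 row 15 — prev 1 → CONFLICT

COUNT = 3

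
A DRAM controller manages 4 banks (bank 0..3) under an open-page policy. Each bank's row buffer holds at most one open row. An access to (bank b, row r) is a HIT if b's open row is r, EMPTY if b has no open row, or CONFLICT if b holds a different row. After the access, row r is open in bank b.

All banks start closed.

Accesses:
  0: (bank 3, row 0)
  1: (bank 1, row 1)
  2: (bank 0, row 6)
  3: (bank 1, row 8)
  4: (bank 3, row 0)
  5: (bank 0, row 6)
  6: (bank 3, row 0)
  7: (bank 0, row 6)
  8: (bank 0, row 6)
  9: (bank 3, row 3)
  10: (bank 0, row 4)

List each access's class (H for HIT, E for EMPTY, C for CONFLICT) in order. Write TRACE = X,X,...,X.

0: bank 3 row 0 — prev None → EMPTY
1: bank 1 row 1 — prev None → EMPTY
2: bank 0 row 6 — prev None → EMPTY
3: bank 1 row 8 — prev 1 → CONFLICT
4: bank 3 row 0 — prev 0 → HIT
5: bank 0 row 6 — prev 6 → HIT
6: bank 3 row 0 — prev 0 → HIT
7: bank 0 row 6 — prev 6 → HIT
8: bank 0 row 6 — prev 6 → HIT
9: bank 3 row 3 — prev 0 → CONFLICT
10: bank 0 row 4 — prev 6 → CONFLICT

TRACE = E,E,E,C,H,H,H,H,H,C,C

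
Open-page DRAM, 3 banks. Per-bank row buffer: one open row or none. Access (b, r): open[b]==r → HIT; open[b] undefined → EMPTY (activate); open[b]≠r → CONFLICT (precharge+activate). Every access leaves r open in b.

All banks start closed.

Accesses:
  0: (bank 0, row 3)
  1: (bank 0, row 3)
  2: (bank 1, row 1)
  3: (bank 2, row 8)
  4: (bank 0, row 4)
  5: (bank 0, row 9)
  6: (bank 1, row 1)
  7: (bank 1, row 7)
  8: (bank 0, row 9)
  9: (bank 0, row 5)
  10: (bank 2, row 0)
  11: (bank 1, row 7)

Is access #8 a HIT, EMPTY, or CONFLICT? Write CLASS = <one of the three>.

CLASS = HIT

  [0] b0 r3: no row ⇒ E
  [1] b0 r3: had r3 ⇒ H
  [2] b1 r1: no row ⇒ E
  [3] b2 r8: no row ⇒ E
  [4] b0 r4: had r3 ⇒ C
  [5] b0 r9: had r4 ⇒ C
  [6] b1 r1: had r1 ⇒ H
  [7] b1 r7: had r1 ⇒ C
  [8] b0 r9: had r9 ⇒ H
  [9] b0 r5: had r9 ⇒ C
  [10] b2 r0: had r8 ⇒ C
  [11] b1 r7: had r7 ⇒ H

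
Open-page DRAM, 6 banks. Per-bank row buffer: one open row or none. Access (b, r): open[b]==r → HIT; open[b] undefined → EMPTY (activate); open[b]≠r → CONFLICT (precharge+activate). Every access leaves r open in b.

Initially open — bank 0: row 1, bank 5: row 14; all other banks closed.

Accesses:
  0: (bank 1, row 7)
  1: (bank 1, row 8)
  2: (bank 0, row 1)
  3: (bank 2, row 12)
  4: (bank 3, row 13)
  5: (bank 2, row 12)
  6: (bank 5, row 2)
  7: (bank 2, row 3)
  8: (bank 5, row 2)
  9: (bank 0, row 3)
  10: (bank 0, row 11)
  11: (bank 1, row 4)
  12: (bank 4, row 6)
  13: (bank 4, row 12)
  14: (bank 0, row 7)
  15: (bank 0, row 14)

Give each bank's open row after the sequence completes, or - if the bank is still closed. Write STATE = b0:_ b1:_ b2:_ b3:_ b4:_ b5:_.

step 0: bank1 None->7 [EMPTY]
step 1: bank1 7->8 [CONFLICT]
step 2: bank0 1->1 [HIT]
step 3: bank2 None->12 [EMPTY]
step 4: bank3 None->13 [EMPTY]
step 5: bank2 12->12 [HIT]
step 6: bank5 14->2 [CONFLICT]
step 7: bank2 12->3 [CONFLICT]
step 8: bank5 2->2 [HIT]
step 9: bank0 1->3 [CONFLICT]
step 10: bank0 3->11 [CONFLICT]
step 11: bank1 8->4 [CONFLICT]
step 12: bank4 None->6 [EMPTY]
step 13: bank4 6->12 [CONFLICT]
step 14: bank0 11->7 [CONFLICT]
step 15: bank0 7->14 [CONFLICT]

STATE = b0:14 b1:4 b2:3 b3:13 b4:12 b5:2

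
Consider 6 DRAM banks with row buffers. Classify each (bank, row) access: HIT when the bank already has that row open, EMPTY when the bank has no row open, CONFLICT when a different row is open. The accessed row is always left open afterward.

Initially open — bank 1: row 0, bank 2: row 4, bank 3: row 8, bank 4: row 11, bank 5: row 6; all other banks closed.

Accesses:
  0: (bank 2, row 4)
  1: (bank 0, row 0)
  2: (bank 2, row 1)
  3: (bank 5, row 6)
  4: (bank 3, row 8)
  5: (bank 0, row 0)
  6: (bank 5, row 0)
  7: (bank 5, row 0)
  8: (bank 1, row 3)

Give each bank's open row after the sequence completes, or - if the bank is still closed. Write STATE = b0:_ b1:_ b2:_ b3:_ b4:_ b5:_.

  [0] b2 r4: had r4 ⇒ H
  [1] b0 r0: no row ⇒ E
  [2] b2 r1: had r4 ⇒ C
  [3] b5 r6: had r6 ⇒ H
  [4] b3 r8: had r8 ⇒ H
  [5] b0 r0: had r0 ⇒ H
  [6] b5 r0: had r6 ⇒ C
  [7] b5 r0: had r0 ⇒ H
  [8] b1 r3: had r0 ⇒ C

STATE = b0:0 b1:3 b2:1 b3:8 b4:11 b5:0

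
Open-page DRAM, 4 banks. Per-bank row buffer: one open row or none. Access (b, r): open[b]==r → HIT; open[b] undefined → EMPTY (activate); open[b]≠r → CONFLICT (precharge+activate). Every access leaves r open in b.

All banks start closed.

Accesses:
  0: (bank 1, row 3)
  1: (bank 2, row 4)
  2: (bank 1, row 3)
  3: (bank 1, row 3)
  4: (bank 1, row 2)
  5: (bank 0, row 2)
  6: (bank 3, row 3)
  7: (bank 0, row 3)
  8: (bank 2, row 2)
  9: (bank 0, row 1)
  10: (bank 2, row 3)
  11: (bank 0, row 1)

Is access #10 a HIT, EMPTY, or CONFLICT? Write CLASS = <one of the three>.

0: bank 1 row 3 — prev None → EMPTY
1: bank 2 row 4 — prev None → EMPTY
2: bank 1 row 3 — prev 3 → HIT
3: bank 1 row 3 — prev 3 → HIT
4: bank 1 row 2 — prev 3 → CONFLICT
5: bank 0 row 2 — prev None → EMPTY
6: bank 3 row 3 — prev None → EMPTY
7: bank 0 row 3 — prev 2 → CONFLICT
8: bank 2 row 2 — prev 4 → CONFLICT
9: bank 0 row 1 — prev 3 → CONFLICT
10: bank 2 row 3 — prev 2 → CONFLICT
11: bank 0 row 1 — prev 1 → HIT

CLASS = CONFLICT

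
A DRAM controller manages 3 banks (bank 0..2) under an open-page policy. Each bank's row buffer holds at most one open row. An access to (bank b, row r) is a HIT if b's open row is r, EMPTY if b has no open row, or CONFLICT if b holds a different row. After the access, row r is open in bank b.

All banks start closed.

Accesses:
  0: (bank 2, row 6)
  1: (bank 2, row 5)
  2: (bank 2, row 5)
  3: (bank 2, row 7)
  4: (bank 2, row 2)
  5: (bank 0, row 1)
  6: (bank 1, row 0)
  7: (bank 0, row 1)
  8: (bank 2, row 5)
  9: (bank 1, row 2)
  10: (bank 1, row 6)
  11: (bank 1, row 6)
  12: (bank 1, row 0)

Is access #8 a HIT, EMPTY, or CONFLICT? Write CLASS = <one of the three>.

0: bank 2 row 6 — prev None → EMPTY
1: bank 2 row 5 — prev 6 → CONFLICT
2: bank 2 row 5 — prev 5 → HIT
3: bank 2 row 7 — prev 5 → CONFLICT
4: bank 2 row 2 — prev 7 → CONFLICT
5: bank 0 row 1 — prev None → EMPTY
6: bank 1 row 0 — prev None → EMPTY
7: bank 0 row 1 — prev 1 → HIT
8: bank 2 row 5 — prev 2 → CONFLICT
9: bank 1 row 2 — prev 0 → CONFLICT
10: bank 1 row 6 — prev 2 → CONFLICT
11: bank 1 row 6 — prev 6 → HIT
12: bank 1 row 0 — prev 6 → CONFLICT

CLASS = CONFLICT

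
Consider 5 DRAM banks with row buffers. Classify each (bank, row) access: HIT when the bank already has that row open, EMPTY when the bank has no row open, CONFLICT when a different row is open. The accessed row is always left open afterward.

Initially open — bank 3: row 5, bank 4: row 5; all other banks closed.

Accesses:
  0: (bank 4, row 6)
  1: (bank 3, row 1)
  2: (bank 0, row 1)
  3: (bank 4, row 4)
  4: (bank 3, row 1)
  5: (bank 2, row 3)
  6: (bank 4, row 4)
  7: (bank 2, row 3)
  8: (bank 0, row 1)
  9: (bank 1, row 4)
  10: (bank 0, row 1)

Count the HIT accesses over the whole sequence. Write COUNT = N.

step 0: bank4 5->6 [CONFLICT]
step 1: bank3 5->1 [CONFLICT]
step 2: bank0 None->1 [EMPTY]
step 3: bank4 6->4 [CONFLICT]
step 4: bank3 1->1 [HIT]
step 5: bank2 None->3 [EMPTY]
step 6: bank4 4->4 [HIT]
step 7: bank2 3->3 [HIT]
step 8: bank0 1->1 [HIT]
step 9: bank1 None->4 [EMPTY]
step 10: bank0 1->1 [HIT]

COUNT = 5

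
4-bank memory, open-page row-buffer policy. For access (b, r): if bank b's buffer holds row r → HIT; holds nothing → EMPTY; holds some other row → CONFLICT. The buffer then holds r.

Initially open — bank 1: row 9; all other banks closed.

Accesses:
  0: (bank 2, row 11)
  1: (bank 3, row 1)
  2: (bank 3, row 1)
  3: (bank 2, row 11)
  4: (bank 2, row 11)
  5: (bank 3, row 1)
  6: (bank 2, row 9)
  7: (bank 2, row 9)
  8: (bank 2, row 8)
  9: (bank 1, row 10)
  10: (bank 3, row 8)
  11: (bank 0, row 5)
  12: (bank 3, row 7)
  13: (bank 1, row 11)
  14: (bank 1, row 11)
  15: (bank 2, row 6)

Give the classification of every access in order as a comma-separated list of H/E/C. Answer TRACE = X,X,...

TRACE = E,E,H,H,H,H,C,H,C,C,C,E,C,C,H,C

0: bank 2 row 11 — prev None → EMPTY
1: bank 3 row 1 — prev None → EMPTY
2: bank 3 row 1 — prev 1 → HIT
3: bank 2 row 11 — prev 11 → HIT
4: bank 2 row 11 — prev 11 → HIT
5: bank 3 row 1 — prev 1 → HIT
6: bank 2 row 9 — prev 11 → CONFLICT
7: bank 2 row 9 — prev 9 → HIT
8: bank 2 row 8 — prev 9 → CONFLICT
9: bank 1 row 10 — prev 9 → CONFLICT
10: bank 3 row 8 — prev 1 → CONFLICT
11: bank 0 row 5 — prev None → EMPTY
12: bank 3 row 7 — prev 8 → CONFLICT
13: bank 1 row 11 — prev 10 → CONFLICT
14: bank 1 row 11 — prev 11 → HIT
15: bank 2 row 6 — prev 8 → CONFLICT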